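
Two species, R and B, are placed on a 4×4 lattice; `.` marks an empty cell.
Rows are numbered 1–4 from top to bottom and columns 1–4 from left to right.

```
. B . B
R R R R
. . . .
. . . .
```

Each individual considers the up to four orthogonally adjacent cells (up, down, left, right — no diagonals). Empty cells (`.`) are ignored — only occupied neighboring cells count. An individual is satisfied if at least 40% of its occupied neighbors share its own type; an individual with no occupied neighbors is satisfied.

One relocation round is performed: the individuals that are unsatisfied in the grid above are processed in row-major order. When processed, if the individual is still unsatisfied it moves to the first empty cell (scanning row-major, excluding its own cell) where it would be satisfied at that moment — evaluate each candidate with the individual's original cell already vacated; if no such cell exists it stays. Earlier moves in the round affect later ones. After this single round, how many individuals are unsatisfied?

0

Initially unsatisfied (in order): (1,2), (1,4).
  (1,2) → (1,3).
  (1,4): now satisfied by earlier moves; stays.
Resulting grid:
. . B B
R R R R
. . . .
. . . .
All satisfied now.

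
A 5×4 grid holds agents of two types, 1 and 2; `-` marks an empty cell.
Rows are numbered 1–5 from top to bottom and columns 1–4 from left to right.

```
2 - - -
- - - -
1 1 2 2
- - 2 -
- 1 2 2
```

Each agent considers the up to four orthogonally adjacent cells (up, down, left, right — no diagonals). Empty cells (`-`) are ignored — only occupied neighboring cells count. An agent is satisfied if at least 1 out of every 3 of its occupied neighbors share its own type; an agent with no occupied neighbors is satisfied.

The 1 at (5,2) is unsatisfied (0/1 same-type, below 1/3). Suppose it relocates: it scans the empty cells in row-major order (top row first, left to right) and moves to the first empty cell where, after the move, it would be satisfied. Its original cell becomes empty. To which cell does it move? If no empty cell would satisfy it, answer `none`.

(1,3)

Vacating (5,2). Empty cells in order:
  (1,2): 0/1 same-type → still unsatisfied.
  (1,3): 0/0 same-type → satisfied — stop here.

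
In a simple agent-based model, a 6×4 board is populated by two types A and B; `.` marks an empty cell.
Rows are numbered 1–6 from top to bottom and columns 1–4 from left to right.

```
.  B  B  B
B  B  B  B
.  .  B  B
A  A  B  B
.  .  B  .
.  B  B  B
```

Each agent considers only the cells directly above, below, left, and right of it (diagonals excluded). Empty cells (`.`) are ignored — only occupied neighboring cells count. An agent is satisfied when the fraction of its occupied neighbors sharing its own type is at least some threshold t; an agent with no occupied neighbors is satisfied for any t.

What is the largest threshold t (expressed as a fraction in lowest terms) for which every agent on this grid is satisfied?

(1,2)B 2/2
(1,3)B 3/3
(1,4)B 2/2
(2,1)B 1/1
(2,2)B 3/3
(2,3)B 4/4
(2,4)B 3/3
(3,3)B 3/3
(3,4)B 3/3
(4,1)A 1/1
(4,2)A 1/2
(4,3)B 3/4
(4,4)B 2/2
(5,3)B 2/2
(6,2)B 1/1
(6,3)B 3/3
(6,4)B 1/1
The smallest same-type fraction is 1/2 at (4,2), which reduces to 1/2. Any threshold above that leaves this agent unsatisfied.

1/2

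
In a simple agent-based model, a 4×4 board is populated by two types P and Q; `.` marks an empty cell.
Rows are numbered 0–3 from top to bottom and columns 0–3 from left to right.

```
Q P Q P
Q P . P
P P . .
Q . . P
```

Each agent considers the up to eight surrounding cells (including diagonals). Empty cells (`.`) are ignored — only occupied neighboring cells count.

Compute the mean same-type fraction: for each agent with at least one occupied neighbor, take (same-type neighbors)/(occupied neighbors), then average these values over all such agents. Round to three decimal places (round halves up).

0.328

Row 0: (0,0)Q 1/3 · (0,1)P 1/4 · (0,2)Q 0/4 · (0,3)P 1/2
Row 1: (1,0)Q 1/5 · (1,1)P 3/6 · (1,3)P 1/2
Row 2: (2,0)P 2/4 · (2,1)P 2/4
Row 3: (3,0)Q 0/2 · (3,3)P — no occupied neighbors
Sum over 10 agents: 1/3 + 1/4 + 0/4 + 1/2 + 1/5 + 3/6 + 1/2 + 2/4 + 2/4 + 0/2 = 197/60; mean = 197/60 ÷ 10 = 197/600 = 0.328333… → 0.328.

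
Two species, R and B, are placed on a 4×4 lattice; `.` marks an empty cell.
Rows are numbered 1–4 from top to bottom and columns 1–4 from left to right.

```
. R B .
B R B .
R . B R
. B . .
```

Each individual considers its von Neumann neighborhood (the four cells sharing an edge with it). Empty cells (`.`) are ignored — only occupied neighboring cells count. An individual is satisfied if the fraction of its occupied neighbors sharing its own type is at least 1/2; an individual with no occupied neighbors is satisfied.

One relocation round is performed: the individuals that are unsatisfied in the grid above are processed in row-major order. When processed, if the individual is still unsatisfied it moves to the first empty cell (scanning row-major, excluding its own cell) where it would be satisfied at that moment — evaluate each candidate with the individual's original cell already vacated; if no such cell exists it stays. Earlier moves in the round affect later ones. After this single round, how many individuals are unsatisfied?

0

Initially unsatisfied (in order): (2,1), (2,2), (3,1), (3,4).
  (2,1) → (1,4).
  (2,2): now satisfied by earlier moves; stays.
  (3,1): now satisfied by earlier moves; stays.
  (3,4) → (1,1).
Resulting grid:
R R B B
. R B .
R . B .
. B . .
All satisfied now.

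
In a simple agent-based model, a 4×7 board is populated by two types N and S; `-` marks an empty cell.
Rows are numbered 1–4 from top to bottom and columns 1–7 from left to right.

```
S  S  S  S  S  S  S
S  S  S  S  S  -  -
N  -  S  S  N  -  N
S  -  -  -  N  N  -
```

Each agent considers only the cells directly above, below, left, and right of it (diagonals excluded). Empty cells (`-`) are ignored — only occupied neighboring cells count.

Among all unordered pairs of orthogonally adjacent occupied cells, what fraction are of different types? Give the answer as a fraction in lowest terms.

1/6

Scan each occupied cell's neighbors to the right and below so each pair is counted once.
From row 1: 0 unlike of 11 pairs (running 0/11).
From row 2: 2 unlike of 8 pairs (running 2/19).
From row 3: 2 unlike of 4 pairs (running 4/23).
From row 4: 0 unlike of 1 pairs (running 4/24).
Total adjacent occupied pairs: 24; unlike-type pairs: 4.
4/24 reduces to 1/6.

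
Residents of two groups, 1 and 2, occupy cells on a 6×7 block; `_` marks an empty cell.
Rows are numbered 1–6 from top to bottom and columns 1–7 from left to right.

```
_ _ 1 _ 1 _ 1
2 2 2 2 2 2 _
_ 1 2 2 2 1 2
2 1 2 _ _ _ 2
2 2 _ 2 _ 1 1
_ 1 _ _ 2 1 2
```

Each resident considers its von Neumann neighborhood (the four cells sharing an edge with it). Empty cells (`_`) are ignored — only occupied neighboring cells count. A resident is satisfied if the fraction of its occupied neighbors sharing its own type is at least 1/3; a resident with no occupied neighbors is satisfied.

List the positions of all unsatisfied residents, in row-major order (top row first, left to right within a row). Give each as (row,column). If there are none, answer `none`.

Row 1: (1,3)1 0/1 ✗ · (1,5)1 0/1 ✗ · (1,7)1 0/0 ✓
Row 2: (2,1)2 1/1 ✓ · (2,2)2 2/3 ✓ · (2,3)2 3/4 ✓ · (2,4)2 3/3 ✓ · (2,5)2 3/4 ✓ · (2,6)2 1/2 ✓
Row 3: (3,2)1 1/3 ✓ · (3,3)2 3/4 ✓ · (3,4)2 3/3 ✓ · (3,5)2 2/3 ✓ · (3,6)1 0/3 ✗ · (3,7)2 1/2 ✓
Row 4: (4,1)2 1/2 ✓ · (4,2)1 1/4 ✗ · (4,3)2 1/2 ✓ · (4,7)2 1/2 ✓
Row 5: (5,1)2 2/2 ✓ · (5,2)2 1/3 ✓ · (5,4)2 0/0 ✓ · (5,6)1 2/2 ✓ · (5,7)1 1/3 ✓
Row 6: (6,2)1 0/1 ✗ · (6,5)2 0/1 ✗ · (6,6)1 1/3 ✓ · (6,7)2 0/2 ✗

(1,3), (1,5), (3,6), (4,2), (6,2), (6,5), (6,7)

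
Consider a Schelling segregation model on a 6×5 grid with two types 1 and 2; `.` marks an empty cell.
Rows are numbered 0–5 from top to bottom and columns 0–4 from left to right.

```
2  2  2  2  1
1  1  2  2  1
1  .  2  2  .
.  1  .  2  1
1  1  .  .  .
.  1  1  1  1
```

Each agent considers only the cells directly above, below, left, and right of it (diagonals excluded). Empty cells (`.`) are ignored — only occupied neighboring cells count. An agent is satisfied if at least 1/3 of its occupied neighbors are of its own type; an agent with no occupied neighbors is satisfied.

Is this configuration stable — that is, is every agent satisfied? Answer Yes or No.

No

Row 0: (0,0)2 1/2 ✓ · (0,1)2 2/3 ✓ · (0,2)2 3/3 ✓ · (0,3)2 2/3 ✓ · (0,4)1 1/2 ✓
Row 1: (1,0)1 2/3 ✓ · (1,1)1 1/3 ✓ · (1,2)2 3/4 ✓ · (1,3)2 3/4 ✓ · (1,4)1 1/2 ✓
Row 2: (2,0)1 1/1 ✓ · (2,2)2 2/2 ✓ · (2,3)2 3/3 ✓
Row 3: (3,1)1 1/1 ✓ · (3,3)2 1/2 ✓ · (3,4)1 0/1 ✗
Row 4: (4,0)1 1/1 ✓ · (4,1)1 3/3 ✓
Row 5: (5,1)1 2/2 ✓ · (5,2)1 2/2 ✓ · (5,3)1 2/2 ✓ · (5,4)1 1/1 ✓
For instance (3,4) has only 0/1 same-type neighbors, below 1/3.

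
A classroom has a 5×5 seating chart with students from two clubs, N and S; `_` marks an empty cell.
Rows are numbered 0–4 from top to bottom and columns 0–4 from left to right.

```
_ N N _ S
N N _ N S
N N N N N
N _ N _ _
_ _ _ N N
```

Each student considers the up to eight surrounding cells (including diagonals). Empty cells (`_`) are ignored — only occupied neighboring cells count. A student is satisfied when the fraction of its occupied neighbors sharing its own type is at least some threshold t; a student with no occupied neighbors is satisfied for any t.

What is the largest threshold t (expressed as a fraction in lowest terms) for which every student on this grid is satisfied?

Row 0: (0,1)N 3/3 · (0,2)N 3/3 · (0,4)S 1/2
Row 1: (1,0)N 4/4 · (1,1)N 6/6 · (1,3)N 4/6 · (1,4)S 1/4
Row 2: (2,0)N 4/4 · (2,1)N 6/6 · (2,2)N 5/5 · (2,3)N 4/5 · (2,4)N 2/3
Row 3: (3,0)N 2/2 · (3,2)N 4/4
Row 4: (4,3)N 2/2 · (4,4)N 1/1
The smallest same-type fraction is 1/4 at (1,4), which reduces to 1/4. Any threshold above that leaves this student unsatisfied.

1/4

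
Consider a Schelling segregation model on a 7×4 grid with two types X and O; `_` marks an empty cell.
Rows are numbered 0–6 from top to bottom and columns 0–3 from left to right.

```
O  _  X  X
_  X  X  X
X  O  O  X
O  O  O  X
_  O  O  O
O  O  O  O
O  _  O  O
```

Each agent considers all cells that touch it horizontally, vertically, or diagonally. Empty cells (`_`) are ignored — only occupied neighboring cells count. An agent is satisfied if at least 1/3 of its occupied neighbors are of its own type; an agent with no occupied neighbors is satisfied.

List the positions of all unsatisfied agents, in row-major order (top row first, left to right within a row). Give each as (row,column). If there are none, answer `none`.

(0,0)O 0/1 not
(0,2)X 4/4 satisfied
(0,3)X 3/3 satisfied
(1,1)X 3/6 satisfied
(1,2)X 5/7 satisfied
(1,3)X 4/5 satisfied
(2,0)X 1/4 not
(2,1)O 4/7 satisfied
(2,2)O 3/8 satisfied
(2,3)X 3/5 satisfied
(3,0)O 3/4 satisfied
(3,1)O 6/7 satisfied
(3,2)O 6/8 satisfied
(3,3)X 1/5 not
(4,1)O 7/7 satisfied
(4,2)O 7/8 satisfied
(4,3)O 4/5 satisfied
(5,0)O 3/3 satisfied
(5,1)O 6/6 satisfied
(5,2)O 7/7 satisfied
(5,3)O 5/5 satisfied
(6,0)O 2/2 satisfied
(6,2)O 4/4 satisfied
(6,3)O 3/3 satisfied

(0,0), (2,0), (3,3)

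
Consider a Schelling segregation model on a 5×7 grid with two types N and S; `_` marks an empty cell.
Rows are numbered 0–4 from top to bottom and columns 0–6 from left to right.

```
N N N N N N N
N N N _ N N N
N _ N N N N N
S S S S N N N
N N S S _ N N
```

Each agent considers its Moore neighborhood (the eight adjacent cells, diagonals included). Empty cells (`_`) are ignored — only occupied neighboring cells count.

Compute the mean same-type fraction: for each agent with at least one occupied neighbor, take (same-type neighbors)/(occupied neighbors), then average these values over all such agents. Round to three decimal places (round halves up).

0.814

(0,0)N 3/3
(0,1)N 5/5
(0,2)N 4/4
(0,3)N 4/4
(0,4)N 4/4
(0,5)N 5/5
(0,6)N 3/3
(1,0)N 4/4
(1,1)N 7/7
(1,2)N 6/6
(1,4)N 7/7
(1,5)N 8/8
(1,6)N 5/5
(2,0)N 2/4
(2,2)N 3/6
(2,3)N 5/7
(2,4)N 6/7
(2,5)N 8/8
(2,6)N 5/5
(3,0)S 1/4
(3,1)S 3/7
(3,2)S 4/7
(3,3)S 3/7
(3,4)N 5/7
(3,5)N 7/7
(3,6)N 5/5
(4,0)N 1/3
(4,1)N 1/5
(4,2)S 4/5
(4,3)S 3/4
(4,5)N 4/4
(4,6)N 3/3
Sum over 32 agents: 3/3 + 5/5 + 4/4 + 4/4 + 4/4 + 5/5 + 3/3 + 4/4 + 7/7 + 6/6 + 7/7 + 8/8 + 5/5 + 2/4 + 3/6 + 5/7 + 6/7 + 8/8 + 5/5 + 1/4 + 3/7 + 4/7 + 3/7 + 5/7 + 7/7 + 5/5 + 1/3 + 1/5 + 4/5 + 3/4 + 4/4 + 3/3 = 547/21; mean = 547/21 ÷ 32 = 547/672 = 0.813988… → 0.814.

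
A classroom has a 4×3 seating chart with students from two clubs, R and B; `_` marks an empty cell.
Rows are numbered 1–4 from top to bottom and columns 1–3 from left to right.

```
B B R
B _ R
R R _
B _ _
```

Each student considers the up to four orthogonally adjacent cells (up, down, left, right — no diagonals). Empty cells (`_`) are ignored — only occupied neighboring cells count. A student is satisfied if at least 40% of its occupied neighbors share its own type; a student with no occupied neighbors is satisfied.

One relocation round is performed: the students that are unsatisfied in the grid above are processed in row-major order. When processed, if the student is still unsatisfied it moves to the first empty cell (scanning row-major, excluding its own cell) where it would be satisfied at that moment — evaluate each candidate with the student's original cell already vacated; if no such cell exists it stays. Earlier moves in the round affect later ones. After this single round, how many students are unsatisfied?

Initially unsatisfied (in order): (3,1), (4,1).
  (3,1) → (2,2).
  (4,1): now satisfied by earlier moves; stays.
Resulting grid:
B B R
B R R
_ R _
B _ _
Unsatisfied now: (1,2).

1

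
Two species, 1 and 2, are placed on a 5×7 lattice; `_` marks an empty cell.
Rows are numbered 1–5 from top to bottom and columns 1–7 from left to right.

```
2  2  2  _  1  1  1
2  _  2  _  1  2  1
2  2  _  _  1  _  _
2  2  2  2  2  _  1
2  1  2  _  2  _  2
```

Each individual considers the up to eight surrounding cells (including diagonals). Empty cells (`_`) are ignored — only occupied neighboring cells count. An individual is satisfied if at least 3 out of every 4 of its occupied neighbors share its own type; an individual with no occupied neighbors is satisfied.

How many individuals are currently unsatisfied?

(1,1)2 2/2 satisfied
(1,2)2 4/4 satisfied
(1,3)2 2/2 satisfied
(1,5)1 2/3 not
(1,6)1 4/5 satisfied
(1,7)1 2/3 not
(2,1)2 4/4 satisfied
(2,3)2 3/3 satisfied
(2,5)1 3/4 satisfied
(2,6)2 0/6 not
(2,7)1 2/3 not
(3,1)2 4/4 satisfied
(3,2)2 6/6 satisfied
(3,5)1 1/4 not
(4,1)2 4/5 satisfied
(4,2)2 6/7 satisfied
(4,3)2 4/5 satisfied
(4,4)2 4/5 satisfied
(4,5)2 2/3 not
(4,7)1 0/1 not
(5,1)2 2/3 not
(5,2)1 0/5 not
(5,3)2 3/4 satisfied
(5,5)2 2/2 satisfied
(5,7)2 0/1 not
Unsatisfied: (1,5), (1,7), (2,6), (2,7), (3,5), (4,5), (4,7), (5,1), (5,2), (5,7) — 10 in total.

10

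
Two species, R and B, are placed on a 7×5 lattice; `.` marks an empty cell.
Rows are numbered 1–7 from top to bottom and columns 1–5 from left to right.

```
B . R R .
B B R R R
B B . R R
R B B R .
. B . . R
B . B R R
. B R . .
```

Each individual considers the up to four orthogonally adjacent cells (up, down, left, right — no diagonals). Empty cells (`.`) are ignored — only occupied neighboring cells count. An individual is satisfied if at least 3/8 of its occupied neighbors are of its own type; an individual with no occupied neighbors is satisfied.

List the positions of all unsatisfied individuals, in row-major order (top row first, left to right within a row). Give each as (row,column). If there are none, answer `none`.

Row 1: (1,1)B 1/1 satisfied · (1,3)R 2/2 satisfied · (1,4)R 2/2 satisfied
Row 2: (2,1)B 3/3 satisfied · (2,2)B 2/3 satisfied · (2,3)R 2/3 satisfied · (2,4)R 4/4 satisfied · (2,5)R 2/2 satisfied
Row 3: (3,1)B 2/3 satisfied · (3,2)B 3/3 satisfied · (3,4)R 3/3 satisfied · (3,5)R 2/2 satisfied
Row 4: (4,1)R 0/2 not · (4,2)B 3/4 satisfied · (4,3)B 1/2 satisfied · (4,4)R 1/2 satisfied
Row 5: (5,2)B 1/1 satisfied · (5,5)R 1/1 satisfied
Row 6: (6,1)B 0/0 satisfied · (6,3)B 0/2 not · (6,4)R 1/2 satisfied · (6,5)R 2/2 satisfied
Row 7: (7,2)B 0/1 not · (7,3)R 0/2 not

(4,1), (6,3), (7,2), (7,3)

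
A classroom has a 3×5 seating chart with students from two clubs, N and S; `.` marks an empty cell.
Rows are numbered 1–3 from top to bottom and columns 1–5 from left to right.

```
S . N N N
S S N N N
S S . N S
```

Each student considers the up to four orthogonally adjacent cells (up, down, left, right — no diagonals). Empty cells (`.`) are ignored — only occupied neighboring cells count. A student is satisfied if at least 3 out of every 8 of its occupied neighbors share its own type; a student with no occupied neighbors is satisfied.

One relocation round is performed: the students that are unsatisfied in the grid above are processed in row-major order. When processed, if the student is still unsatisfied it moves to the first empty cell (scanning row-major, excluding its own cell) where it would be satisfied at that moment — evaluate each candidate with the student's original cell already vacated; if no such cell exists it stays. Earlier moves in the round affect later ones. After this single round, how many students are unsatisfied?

Initially unsatisfied (in order): (3,5).
  (3,5) → (1,2).
Resulting grid:
S S N N N
S S N N N
S S . N .
All satisfied now.

0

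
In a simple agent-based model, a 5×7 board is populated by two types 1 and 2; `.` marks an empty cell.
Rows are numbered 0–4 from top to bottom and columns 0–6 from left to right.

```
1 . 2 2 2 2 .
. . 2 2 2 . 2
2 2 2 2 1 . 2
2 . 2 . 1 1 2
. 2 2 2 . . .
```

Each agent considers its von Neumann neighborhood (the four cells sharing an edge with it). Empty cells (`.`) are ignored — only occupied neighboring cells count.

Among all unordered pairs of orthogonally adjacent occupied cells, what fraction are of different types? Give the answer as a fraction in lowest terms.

Scan each occupied cell's neighbors to the right and below so each pair is counted once.
From row 0: 0 unlike of 6 pairs (running 0/6).
From row 1: 1 unlike of 6 pairs (running 1/12).
From row 2: 1 unlike of 8 pairs (running 2/20).
From row 3: 1 unlike of 3 pairs (running 3/23).
From row 4: 0 unlike of 2 pairs (running 3/25).
Total adjacent occupied pairs: 25; unlike-type pairs: 3.
3/25 is already in lowest terms.

3/25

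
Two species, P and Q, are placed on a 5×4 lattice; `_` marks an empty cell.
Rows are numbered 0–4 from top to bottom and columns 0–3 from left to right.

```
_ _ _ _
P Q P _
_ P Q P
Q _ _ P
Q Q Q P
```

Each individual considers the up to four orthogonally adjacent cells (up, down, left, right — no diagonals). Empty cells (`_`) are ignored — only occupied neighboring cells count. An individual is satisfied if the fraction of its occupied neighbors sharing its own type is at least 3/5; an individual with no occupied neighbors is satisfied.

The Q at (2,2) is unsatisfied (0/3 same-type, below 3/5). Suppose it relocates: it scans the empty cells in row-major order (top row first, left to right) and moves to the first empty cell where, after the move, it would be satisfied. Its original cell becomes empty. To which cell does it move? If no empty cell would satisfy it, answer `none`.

Vacating (2,2). Empty cells in order:
  (0,0): 0/1 same-type → still unsatisfied.
  (0,1): 1/1 same-type → satisfied — stop here.

(0,1)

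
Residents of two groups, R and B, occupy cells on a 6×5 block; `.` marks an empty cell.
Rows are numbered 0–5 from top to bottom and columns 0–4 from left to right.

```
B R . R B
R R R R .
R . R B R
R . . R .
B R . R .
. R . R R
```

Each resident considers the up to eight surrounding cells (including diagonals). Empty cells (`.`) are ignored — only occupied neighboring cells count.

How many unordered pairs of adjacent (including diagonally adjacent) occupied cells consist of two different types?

Scan each occupied cell's neighbors to the right and below (and the two forward diagonals) so each pair is counted once.
From row 0: 5 unlike of 10 pairs (running 5/10).
From row 1: 2 unlike of 11 pairs (running 7/21).
From row 2: 3 unlike of 6 pairs (running 10/27).
From row 3: 1 unlike of 3 pairs (running 11/30).
From row 4: 2 unlike of 5 pairs (running 13/35).
From row 5: 0 unlike of 1 pairs (running 13/36).
Total adjacent occupied pairs: 36; unlike-type pairs: 13.

13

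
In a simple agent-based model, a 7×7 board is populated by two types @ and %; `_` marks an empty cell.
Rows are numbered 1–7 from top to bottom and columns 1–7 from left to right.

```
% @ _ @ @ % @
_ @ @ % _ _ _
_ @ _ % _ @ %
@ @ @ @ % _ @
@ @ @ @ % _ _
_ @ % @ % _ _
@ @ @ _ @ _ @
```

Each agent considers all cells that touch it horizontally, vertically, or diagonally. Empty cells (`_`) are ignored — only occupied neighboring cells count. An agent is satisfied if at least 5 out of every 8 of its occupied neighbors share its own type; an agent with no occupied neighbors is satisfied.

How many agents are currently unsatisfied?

17

Row 1: (1,1)% 0/2 not · (1,2)@ 2/3 satisfied · (1,4)@ 2/3 satisfied · (1,5)@ 1/3 not · (1,6)% 0/2 not · (1,7)@ 0/1 not
Row 2: (2,2)@ 3/4 satisfied · (2,3)@ 4/6 satisfied · (2,4)% 1/4 not
Row 3: (3,2)@ 5/5 satisfied · (3,4)% 2/5 not · (3,6)@ 1/3 not · (3,7)% 0/2 not
Row 4: (4,1)@ 4/4 satisfied · (4,2)@ 6/6 satisfied · (4,3)@ 6/7 satisfied · (4,4)@ 3/6 not · (4,5)% 2/5 not · (4,7)@ 1/2 not
Row 5: (5,1)@ 4/4 satisfied · (5,2)@ 6/7 satisfied · (5,3)@ 7/8 satisfied · (5,4)@ 4/8 not · (5,5)% 2/5 not
Row 6: (6,2)@ 6/7 satisfied · (6,3)% 0/7 not · (6,4)@ 4/7 not · (6,5)% 1/4 not
Row 7: (7,1)@ 2/2 satisfied · (7,2)@ 3/4 satisfied · (7,3)@ 3/4 satisfied · (7,5)@ 1/2 not · (7,7)@ 0/0 satisfied
Unsatisfied: (1,1), (1,5), (1,6), (1,7), (2,4), (3,4), (3,6), (3,7), (4,4), (4,5), (4,7), (5,4), (5,5), (6,3), (6,4), (6,5), (7,5) — 17 in total.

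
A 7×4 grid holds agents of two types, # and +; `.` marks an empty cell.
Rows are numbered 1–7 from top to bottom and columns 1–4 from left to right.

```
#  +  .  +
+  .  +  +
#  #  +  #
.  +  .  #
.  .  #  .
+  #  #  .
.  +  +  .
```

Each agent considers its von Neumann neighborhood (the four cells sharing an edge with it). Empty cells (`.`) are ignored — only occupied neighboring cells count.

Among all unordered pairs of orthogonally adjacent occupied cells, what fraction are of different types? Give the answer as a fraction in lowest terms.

Scan each occupied cell's neighbors to the right and below so each pair is counted once.
From row 1: 2 unlike of 3 pairs (running 2/3).
From row 2: 2 unlike of 4 pairs (running 4/7).
From row 3: 3 unlike of 5 pairs (running 7/12).
From row 5: 0 unlike of 1 pairs (running 7/13).
From row 6: 3 unlike of 4 pairs (running 10/17).
From row 7: 0 unlike of 1 pairs (running 10/18).
Total adjacent occupied pairs: 18; unlike-type pairs: 10.
10/18 reduces to 5/9.

5/9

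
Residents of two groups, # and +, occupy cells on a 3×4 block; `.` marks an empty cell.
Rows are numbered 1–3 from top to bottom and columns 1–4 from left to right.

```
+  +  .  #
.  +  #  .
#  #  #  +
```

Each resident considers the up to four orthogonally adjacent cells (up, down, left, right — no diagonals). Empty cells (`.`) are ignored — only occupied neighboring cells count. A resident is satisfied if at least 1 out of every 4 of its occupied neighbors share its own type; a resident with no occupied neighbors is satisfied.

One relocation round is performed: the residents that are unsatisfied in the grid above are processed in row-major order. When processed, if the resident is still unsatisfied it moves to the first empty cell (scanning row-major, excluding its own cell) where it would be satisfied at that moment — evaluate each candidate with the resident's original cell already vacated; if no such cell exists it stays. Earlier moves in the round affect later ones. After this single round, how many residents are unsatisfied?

1

Initially unsatisfied (in order): (3,4).
  (3,4) → (1,3).
Resulting grid:
+ + + #
. + # .
# # # .
Unsatisfied now: (1,4).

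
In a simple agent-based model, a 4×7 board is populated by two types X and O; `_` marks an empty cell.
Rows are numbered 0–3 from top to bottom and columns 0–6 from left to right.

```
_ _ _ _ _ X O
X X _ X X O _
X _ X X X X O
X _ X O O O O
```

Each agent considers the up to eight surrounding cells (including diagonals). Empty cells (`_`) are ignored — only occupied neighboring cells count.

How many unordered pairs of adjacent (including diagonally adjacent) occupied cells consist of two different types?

16

Scan each occupied cell's neighbors to the right and below (and the two forward diagonals) so each pair is counted once.
Row 0: X(0,5)–O(0,6)≠ X(0,5)–O(1,5)≠ X(0,5)–X(1,4)= O(0,6)–O(1,5)=  → 2/4 unlike.
Row 1: X(1,0)–X(1,1)= X(1,0)–X(2,0)= X(1,1)–X(2,2)= X(1,1)–X(2,0)= X(1,3)–X(1,4)= X(1,3)–X(2,3)= X(1,3)–X(2,4)= X(1,3)–X(2,2)= X(1,4)–O(1,5)≠ X(1,4)–X(2,4)= X(1,4)–X(2,5)= X(1,4)–X(2,3)= O(1,5)–X(2,5)≠ O(1,5)–O(2,6)= O(1,5)–X(2,4)≠  → 3/15 unlike.
Row 2: X(2,0)–X(3,0)= X(2,2)–X(2,3)= X(2,2)–X(3,2)= X(2,2)–O(3,3)≠ X(2,3)–X(2,4)= X(2,3)–O(3,3)≠ X(2,3)–O(3,4)≠ X(2,3)–X(3,2)= X(2,4)–X(2,5)= X(2,4)–O(3,4)≠ X(2,4)–O(3,5)≠ X(2,4)–O(3,3)≠ X(2,5)–O(2,6)≠ X(2,5)–O(3,5)≠ X(2,5)–O(3,6)≠ X(2,5)–O(3,4)≠ O(2,6)–O(3,6)= O(2,6)–O(3,5)=  → 10/18 unlike.
Row 3: X(3,2)–O(3,3)≠ O(3,3)–O(3,4)= O(3,4)–O(3,5)= O(3,5)–O(3,6)=  → 1/4 unlike.
Total adjacent occupied pairs: 41; unlike-type pairs: 16.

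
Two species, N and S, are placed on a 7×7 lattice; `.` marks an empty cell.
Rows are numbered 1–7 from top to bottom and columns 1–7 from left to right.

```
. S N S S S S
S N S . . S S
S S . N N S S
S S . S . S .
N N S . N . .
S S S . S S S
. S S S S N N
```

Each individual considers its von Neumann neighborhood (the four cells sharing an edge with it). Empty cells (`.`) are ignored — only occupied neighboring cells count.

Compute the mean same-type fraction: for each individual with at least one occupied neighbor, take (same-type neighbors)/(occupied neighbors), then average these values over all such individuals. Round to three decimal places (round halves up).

(1,2)S 0/2
(1,3)N 0/3
(1,4)S 1/2
(1,5)S 2/2
(1,6)S 3/3
(1,7)S 2/2
(2,1)S 1/2
(2,2)N 0/4
(2,3)S 0/2
(2,6)S 3/3
(2,7)S 3/3
(3,1)S 3/3
(3,2)S 2/3
(3,4)N 1/2
(3,5)N 1/2
(3,6)S 3/4
(3,7)S 2/2
(4,1)S 2/3
(4,2)S 2/3
(4,4)S 0/1
(4,6)S 1/1
(5,1)N 1/3
(5,2)N 1/4
(5,3)S 1/2
(5,5)N 0/1
(6,1)S 1/2
(6,2)S 3/4
(6,3)S 3/3
(6,5)S 2/3
(6,6)S 2/3
(6,7)S 1/2
(7,2)S 2/2
(7,3)S 3/3
(7,4)S 2/2
(7,5)S 2/3
(7,6)N 1/3
(7,7)N 1/2
Sum over 37 individuals: 0/2 + 0/3 + 1/2 + 2/2 + 3/3 + 2/2 + 1/2 + 0/4 + 0/2 + 3/3 + 3/3 + 3/3 + 2/3 + 1/2 + 1/2 + 3/4 + 2/2 + 2/3 + 2/3 + 0/1 + 1/1 + 1/3 + 1/4 + 1/2 + 0/1 + 1/2 + 3/4 + 3/3 + 2/3 + 2/3 + 1/2 + 2/2 + 3/3 + 2/2 + 2/3 + 1/3 + 1/2 = 269/12; mean = 269/12 ÷ 37 = 269/444 = 0.605855… → 0.606.

0.606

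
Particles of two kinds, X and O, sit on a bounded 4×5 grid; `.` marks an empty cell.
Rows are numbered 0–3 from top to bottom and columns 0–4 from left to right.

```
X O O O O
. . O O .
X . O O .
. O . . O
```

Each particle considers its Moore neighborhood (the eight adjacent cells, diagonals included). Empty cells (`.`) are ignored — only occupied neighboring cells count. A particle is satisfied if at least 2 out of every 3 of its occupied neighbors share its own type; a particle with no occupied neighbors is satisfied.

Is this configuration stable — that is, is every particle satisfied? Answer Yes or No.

(0,0)X 0/1 unhappy
(0,1)O 2/3 ok
(0,2)O 4/4 ok
(0,3)O 4/4 ok
(0,4)O 2/2 ok
(1,2)O 6/6 ok
(1,3)O 6/6 ok
(2,0)X 0/1 unhappy
(2,2)O 4/4 ok
(2,3)O 4/4 ok
(3,1)O 1/2 unhappy
(3,4)O 1/1 ok
For instance (0,0) has only 0/1 same-type neighbors, below 2/3.

No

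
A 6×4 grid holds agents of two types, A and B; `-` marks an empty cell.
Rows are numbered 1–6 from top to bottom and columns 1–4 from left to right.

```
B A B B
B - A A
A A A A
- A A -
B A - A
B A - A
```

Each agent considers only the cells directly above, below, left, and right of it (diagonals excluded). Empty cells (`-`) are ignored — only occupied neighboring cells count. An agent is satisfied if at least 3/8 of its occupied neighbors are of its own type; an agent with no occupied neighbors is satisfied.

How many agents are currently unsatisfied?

2

Row 1: (1,1)B 1/2 ✓ · (1,2)A 0/2 ✗ · (1,3)B 1/3 ✗ · (1,4)B 1/2 ✓
Row 2: (2,1)B 1/2 ✓ · (2,3)A 2/3 ✓ · (2,4)A 2/3 ✓
Row 3: (3,1)A 1/2 ✓ · (3,2)A 3/3 ✓ · (3,3)A 4/4 ✓ · (3,4)A 2/2 ✓
Row 4: (4,2)A 3/3 ✓ · (4,3)A 2/2 ✓
Row 5: (5,1)B 1/2 ✓ · (5,2)A 2/3 ✓ · (5,4)A 1/1 ✓
Row 6: (6,1)B 1/2 ✓ · (6,2)A 1/2 ✓ · (6,4)A 1/1 ✓
Unsatisfied: (1,2), (1,3) — 2 in total.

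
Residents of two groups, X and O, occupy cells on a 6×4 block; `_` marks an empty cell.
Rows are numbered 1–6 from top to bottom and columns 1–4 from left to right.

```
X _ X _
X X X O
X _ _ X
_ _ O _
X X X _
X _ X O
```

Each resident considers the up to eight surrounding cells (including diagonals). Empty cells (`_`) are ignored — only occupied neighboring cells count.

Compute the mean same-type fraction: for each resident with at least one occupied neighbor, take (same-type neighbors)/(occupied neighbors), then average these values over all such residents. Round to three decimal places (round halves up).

(1,1)X 2/2
(1,3)X 2/3
(2,1)X 3/3
(2,2)X 5/5
(2,3)X 3/4
(2,4)O 0/3
(3,1)X 2/2
(3,4)X 1/3
(4,3)O 0/3
(5,1)X 2/2
(5,2)X 4/5
(5,3)X 2/4
(6,1)X 2/2
(6,3)X 2/3
(6,4)O 0/2
Sum over 15 residents: 2/2 + 2/3 + 3/3 + 5/5 + 3/4 + 0/3 + 2/2 + 1/3 + 0/3 + 2/2 + 4/5 + 2/4 + 2/2 + 2/3 + 0/2 = 583/60; mean = 583/60 ÷ 15 = 583/900 = 0.647777… → 0.648.

0.648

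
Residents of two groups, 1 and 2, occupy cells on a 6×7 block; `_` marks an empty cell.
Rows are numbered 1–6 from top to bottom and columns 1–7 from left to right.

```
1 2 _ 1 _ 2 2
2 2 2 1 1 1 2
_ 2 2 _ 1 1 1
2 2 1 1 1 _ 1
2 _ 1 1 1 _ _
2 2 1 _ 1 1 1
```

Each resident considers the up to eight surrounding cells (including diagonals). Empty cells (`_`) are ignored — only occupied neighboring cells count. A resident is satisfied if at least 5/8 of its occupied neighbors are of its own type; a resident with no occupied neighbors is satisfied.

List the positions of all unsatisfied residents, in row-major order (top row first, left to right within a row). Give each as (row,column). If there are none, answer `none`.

(1,1), (1,6), (2,4), (2,6), (2,7), (3,3), (4,3), (6,2)

Row 1: (1,1)1 0/3 unhappy · (1,2)2 3/4 ok · (1,4)1 2/3 ok · (1,6)2 2/4 unhappy · (1,7)2 2/3 ok
Row 2: (2,1)2 3/4 ok · (2,2)2 5/6 ok · (2,3)2 4/6 ok · (2,4)1 3/5 unhappy · (2,5)1 5/6 ok · (2,6)1 4/7 unhappy · (2,7)2 2/5 unhappy
Row 3: (3,2)2 6/7 ok · (3,3)2 4/7 unhappy · (3,5)1 6/6 ok · (3,6)1 6/7 ok · (3,7)1 3/4 ok
Row 4: (4,1)2 3/3 ok · (4,2)2 4/6 ok · (4,3)1 3/6 unhappy · (4,4)1 6/7 ok · (4,5)1 5/5 ok · (4,7)1 2/2 ok
Row 5: (5,1)2 4/4 ok · (5,3)1 4/6 ok · (5,4)1 7/7 ok · (5,5)1 5/5 ok
Row 6: (6,1)2 2/2 ok · (6,2)2 2/4 unhappy · (6,3)1 2/3 ok · (6,5)1 3/3 ok · (6,6)1 3/3 ok · (6,7)1 1/1 ok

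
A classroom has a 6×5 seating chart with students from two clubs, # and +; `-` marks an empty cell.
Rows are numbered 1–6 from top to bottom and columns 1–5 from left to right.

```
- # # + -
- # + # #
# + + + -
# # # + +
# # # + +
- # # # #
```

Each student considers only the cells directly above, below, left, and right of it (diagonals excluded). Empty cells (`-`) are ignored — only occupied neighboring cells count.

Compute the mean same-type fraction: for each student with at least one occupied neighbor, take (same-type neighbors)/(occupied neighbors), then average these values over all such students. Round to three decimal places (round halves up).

0.657

Row 1: (1,2)# 2/2 · (1,3)# 1/3 · (1,4)+ 0/2
Row 2: (2,2)# 1/3 · (2,3)+ 1/4 · (2,4)# 1/4 · (2,5)# 1/1
Row 3: (3,1)# 1/2 · (3,2)+ 1/4 · (3,3)+ 3/4 · (3,4)+ 2/3
Row 4: (4,1)# 3/3 · (4,2)# 3/4 · (4,3)# 2/4 · (4,4)+ 3/4 · (4,5)+ 2/2
Row 5: (5,1)# 2/2 · (5,2)# 4/4 · (5,3)# 3/4 · (5,4)+ 2/4 · (5,5)+ 2/3
Row 6: (6,2)# 2/2 · (6,3)# 3/3 · (6,4)# 2/3 · (6,5)# 1/2
Sum over 25 students: 2/2 + 1/3 + 0/2 + 1/3 + 1/4 + 1/4 + 1/1 + 1/2 + 1/4 + 3/4 + 2/3 + 3/3 + 3/4 + 2/4 + 3/4 + 2/2 + 2/2 + 4/4 + 3/4 + 2/4 + 2/3 + 2/2 + 3/3 + 2/3 + 1/2 = 197/12; mean = 197/12 ÷ 25 = 197/300 = 0.656666… → 0.657.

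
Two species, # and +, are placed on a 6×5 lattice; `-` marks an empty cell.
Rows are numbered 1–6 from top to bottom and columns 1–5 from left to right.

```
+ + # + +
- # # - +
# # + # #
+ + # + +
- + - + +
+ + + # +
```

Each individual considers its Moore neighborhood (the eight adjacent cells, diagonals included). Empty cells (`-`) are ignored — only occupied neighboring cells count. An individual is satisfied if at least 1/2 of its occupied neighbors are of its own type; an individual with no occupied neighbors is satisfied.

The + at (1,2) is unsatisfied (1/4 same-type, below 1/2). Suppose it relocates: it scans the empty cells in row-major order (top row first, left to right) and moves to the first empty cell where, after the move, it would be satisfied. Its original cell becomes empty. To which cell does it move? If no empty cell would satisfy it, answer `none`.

Vacating (1,2). Empty cells in order:
  (2,1): 1/4 same-type → still unsatisfied.
  (2,4): 4/8 same-type → satisfied — stop here.

(2,4)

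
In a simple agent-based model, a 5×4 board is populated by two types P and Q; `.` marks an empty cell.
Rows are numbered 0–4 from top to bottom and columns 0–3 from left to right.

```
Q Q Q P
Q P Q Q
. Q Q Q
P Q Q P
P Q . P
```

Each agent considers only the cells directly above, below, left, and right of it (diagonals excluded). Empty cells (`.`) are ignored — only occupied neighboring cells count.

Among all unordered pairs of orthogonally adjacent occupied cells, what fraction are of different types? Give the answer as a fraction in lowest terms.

Scan each occupied cell's neighbors to the right and below so each pair is counted once.
From row 0: 3 unlike of 7 pairs (running 3/7).
From row 1: 3 unlike of 6 pairs (running 6/13).
From row 2: 1 unlike of 5 pairs (running 7/18).
From row 3: 2 unlike of 6 pairs (running 9/24).
From row 4: 1 unlike of 1 pairs (running 10/25).
Total adjacent occupied pairs: 25; unlike-type pairs: 10.
10/25 reduces to 2/5.

2/5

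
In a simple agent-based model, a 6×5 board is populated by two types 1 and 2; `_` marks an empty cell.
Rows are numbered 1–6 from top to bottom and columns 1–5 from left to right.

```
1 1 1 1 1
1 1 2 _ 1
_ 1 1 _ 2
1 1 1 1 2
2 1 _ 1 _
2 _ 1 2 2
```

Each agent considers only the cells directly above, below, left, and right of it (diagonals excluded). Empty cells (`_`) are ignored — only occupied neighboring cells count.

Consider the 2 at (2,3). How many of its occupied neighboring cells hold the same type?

0

Occupied neighbors of (2,3): (1,3)=1, (3,3)=1, (2,2)=1.
Same type (2): 0 of 3.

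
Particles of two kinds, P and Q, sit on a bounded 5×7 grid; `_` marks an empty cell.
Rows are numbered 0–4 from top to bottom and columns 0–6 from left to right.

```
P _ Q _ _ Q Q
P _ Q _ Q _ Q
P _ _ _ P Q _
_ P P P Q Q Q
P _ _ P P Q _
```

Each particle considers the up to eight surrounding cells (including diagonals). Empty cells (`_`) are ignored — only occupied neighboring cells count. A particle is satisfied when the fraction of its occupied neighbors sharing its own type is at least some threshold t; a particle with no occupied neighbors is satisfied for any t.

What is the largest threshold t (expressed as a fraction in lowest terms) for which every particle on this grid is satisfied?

1/5

(0,0)P 1/1
(0,2)Q 1/1
(0,5)Q 3/3
(0,6)Q 2/2
(1,0)P 2/2
(1,2)Q 1/1
(1,4)Q 2/3
(1,6)Q 3/3
(2,0)P 2/2
(2,4)P 1/5
(2,5)Q 5/6
(3,1)P 3/3
(3,2)P 3/3
(3,3)P 4/5
(3,4)Q 3/7
(3,5)Q 4/6
(3,6)Q 3/3
(4,0)P 1/1
(4,3)P 3/4
(4,4)P 2/5
(4,5)Q 3/4
The smallest same-type fraction is 1/5 at (2,4), which reduces to 1/5. Any threshold above that leaves this particle unsatisfied.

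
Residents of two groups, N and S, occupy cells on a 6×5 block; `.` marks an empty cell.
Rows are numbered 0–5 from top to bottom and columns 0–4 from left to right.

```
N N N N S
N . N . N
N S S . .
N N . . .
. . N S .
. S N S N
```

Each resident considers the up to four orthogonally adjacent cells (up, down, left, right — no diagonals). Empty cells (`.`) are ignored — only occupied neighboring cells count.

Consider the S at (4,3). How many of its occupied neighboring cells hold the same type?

Occupied neighbors of (4,3): (5,3)=S, (4,2)=N.
Same type (S): 1 of 2.

1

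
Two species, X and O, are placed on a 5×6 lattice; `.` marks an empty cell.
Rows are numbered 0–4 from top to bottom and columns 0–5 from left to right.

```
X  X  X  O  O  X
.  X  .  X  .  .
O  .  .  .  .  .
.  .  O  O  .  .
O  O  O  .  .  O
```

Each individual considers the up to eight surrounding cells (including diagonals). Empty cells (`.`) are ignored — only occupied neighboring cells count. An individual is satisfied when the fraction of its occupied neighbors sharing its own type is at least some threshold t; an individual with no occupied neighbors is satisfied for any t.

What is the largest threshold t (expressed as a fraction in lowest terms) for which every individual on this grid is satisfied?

0/1

(0,0)X 2/2
(0,1)X 3/3
(0,2)X 3/4
(0,3)O 1/3
(0,4)O 1/3
(0,5)X 0/1
(1,1)X 3/4
(1,3)X 1/3
(2,0)O 0/1
(3,2)O 3/3
(3,3)O 2/2
(4,0)O 1/1
(4,1)O 3/3
(4,2)O 3/3
(4,5)O — no occupied neighbors
The smallest same-type fraction is 0/1 at (0,5), which reduces to 0/1. Any threshold above that leaves this individual unsatisfied.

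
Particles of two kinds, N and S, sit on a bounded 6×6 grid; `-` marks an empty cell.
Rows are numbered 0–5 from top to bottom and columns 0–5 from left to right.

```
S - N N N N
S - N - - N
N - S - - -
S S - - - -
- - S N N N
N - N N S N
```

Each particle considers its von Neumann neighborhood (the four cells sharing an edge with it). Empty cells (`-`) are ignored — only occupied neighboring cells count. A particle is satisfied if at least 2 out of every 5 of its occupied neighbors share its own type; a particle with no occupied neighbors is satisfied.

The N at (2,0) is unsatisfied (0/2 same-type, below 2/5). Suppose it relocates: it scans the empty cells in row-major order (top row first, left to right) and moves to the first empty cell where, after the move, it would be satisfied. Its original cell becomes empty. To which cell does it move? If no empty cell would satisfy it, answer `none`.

(0,1)

Vacating (2,0). Empty cells in order:
  (0,1): 1/2 same-type → satisfied — stop here.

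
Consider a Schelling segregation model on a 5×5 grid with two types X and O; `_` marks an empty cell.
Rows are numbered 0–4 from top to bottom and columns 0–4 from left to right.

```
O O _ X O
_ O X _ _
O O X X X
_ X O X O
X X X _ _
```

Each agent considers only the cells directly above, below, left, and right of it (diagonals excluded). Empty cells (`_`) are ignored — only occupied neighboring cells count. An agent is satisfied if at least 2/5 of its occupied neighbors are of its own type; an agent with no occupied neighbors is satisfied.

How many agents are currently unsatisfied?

6

(0,0)O 1/1 ✓
(0,1)O 2/2 ✓
(0,3)X 0/1 ✗
(0,4)O 0/1 ✗
(1,1)O 2/3 ✓
(1,2)X 1/2 ✓
(2,0)O 1/1 ✓
(2,1)O 2/4 ✓
(2,2)X 2/4 ✓
(2,3)X 3/3 ✓
(2,4)X 1/2 ✓
(3,1)X 1/3 ✗
(3,2)O 0/4 ✗
(3,3)X 1/3 ✗
(3,4)O 0/2 ✗
(4,0)X 1/1 ✓
(4,1)X 3/3 ✓
(4,2)X 1/2 ✓
Unsatisfied: (0,3), (0,4), (3,1), (3,2), (3,3), (3,4) — 6 in total.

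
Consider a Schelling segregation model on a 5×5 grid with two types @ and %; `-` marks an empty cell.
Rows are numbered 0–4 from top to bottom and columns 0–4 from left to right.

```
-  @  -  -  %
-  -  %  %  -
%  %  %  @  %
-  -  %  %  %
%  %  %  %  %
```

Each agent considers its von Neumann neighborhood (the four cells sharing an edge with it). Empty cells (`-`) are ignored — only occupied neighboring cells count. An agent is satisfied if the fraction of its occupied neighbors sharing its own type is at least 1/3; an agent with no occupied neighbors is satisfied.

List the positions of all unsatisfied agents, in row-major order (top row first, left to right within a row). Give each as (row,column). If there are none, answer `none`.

(2,3)

Row 0: (0,1)@ 0/0 ok · (0,4)% 0/0 ok
Row 1: (1,2)% 2/2 ok · (1,3)% 1/2 ok
Row 2: (2,0)% 1/1 ok · (2,1)% 2/2 ok · (2,2)% 3/4 ok · (2,3)@ 0/4 unhappy · (2,4)% 1/2 ok
Row 3: (3,2)% 3/3 ok · (3,3)% 3/4 ok · (3,4)% 3/3 ok
Row 4: (4,0)% 1/1 ok · (4,1)% 2/2 ok · (4,2)% 3/3 ok · (4,3)% 3/3 ok · (4,4)% 2/2 ok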